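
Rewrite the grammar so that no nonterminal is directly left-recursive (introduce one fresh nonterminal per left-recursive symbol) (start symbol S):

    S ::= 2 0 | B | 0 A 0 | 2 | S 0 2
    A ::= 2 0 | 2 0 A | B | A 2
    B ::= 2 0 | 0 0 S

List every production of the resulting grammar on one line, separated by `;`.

Directly left-recursive nonterminals: S, A.
For S: α = {0 2}, β = {2 0, B, 0 A 0, 2}. Rewrite as S → β S' and S' → α S' | ε.
For A: α = {2}, β = {2 0, 2 0 A, B}. Rewrite as A → β A' and A' → α A' | ε.

S ::= 2 0 S' | B S' | 0 A 0 S' | 2 S'; A ::= 2 0 A' | 2 0 A A' | B A'; B ::= 2 0 | 0 0 S; S' ::= 0 2 S' | ε; A' ::= 2 A' | ε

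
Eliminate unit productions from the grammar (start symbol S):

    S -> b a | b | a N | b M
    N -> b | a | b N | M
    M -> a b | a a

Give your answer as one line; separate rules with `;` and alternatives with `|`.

S -> b a | b | a N | b M; N -> b | a | b N | a b | a a; M -> a b | a a

Unit pairs: N ⇒* {M}.
Replace each nonterminal's rules with the union of the non-unit rules of every nonterminal it unit-derives.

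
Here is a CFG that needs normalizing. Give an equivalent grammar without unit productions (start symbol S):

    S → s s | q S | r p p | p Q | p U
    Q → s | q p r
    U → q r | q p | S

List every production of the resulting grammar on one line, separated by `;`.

S → s s | q S | r p p | p Q | p U; Q → s | q p r; U → q r | q p | s s | q S | r p p | p Q | p U

Unit pairs: U ⇒* {S}.
Replace each nonterminal's rules with the union of the non-unit rules of every nonterminal it unit-derives.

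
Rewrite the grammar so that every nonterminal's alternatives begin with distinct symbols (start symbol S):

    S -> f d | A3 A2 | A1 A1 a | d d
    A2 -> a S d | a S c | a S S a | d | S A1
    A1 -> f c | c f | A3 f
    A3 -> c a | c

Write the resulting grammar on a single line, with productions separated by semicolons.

A2 has alternatives sharing prefix 'a S': factor to A2 → a S A2' with A2' → d | c | S a.
A3 has alternatives sharing prefix 'c': factor to A3 → c A3' with A3' → a | ε.

S -> f d | A3 A2 | A1 A1 a | d d; A2 -> d | S A1 | a S A2'; A1 -> f c | c f | A3 f; A3 -> c A3'; A2' -> d | c | S a; A3' -> a | ε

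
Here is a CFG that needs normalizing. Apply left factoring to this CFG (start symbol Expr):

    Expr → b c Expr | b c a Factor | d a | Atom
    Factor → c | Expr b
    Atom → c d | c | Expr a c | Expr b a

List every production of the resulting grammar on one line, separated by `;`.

Expr has alternatives sharing prefix 'b c': factor to Expr → b c Expr1 with Expr1 → Expr | a Factor.
Atom has alternatives sharing prefix 'c': factor to Atom → c Atom1 with Atom1 → d | ε.
Atom has alternatives sharing prefix 'Expr': factor to Atom → Expr Atom2 with Atom2 → a c | b a.

Expr → d a | Atom | b c Expr1; Factor → c | Expr b; Atom → c Atom1 | Expr Atom2; Expr1 → Expr | a Factor; Atom1 → d | ε; Atom2 → a c | b a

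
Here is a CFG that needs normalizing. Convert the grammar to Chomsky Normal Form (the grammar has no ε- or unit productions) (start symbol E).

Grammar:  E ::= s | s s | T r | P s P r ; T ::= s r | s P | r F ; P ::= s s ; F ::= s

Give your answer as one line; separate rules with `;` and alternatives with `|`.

E ::= s | X1 X1 | T X2 | P Y1; T ::= X1 X2 | X1 P | X2 F; P ::= X1 X1; F ::= s; X1 ::= s; X2 ::= r; Y1 ::= X1 Y2; Y2 ::= P X2

Introduce a nonterminal for each terminal appearing in a rule of length ≥ 2: X1 → s, X2 → r.
Binarize each right-hand side of length ≥ 3 by chaining fresh nonterminals (Y1, Y2, …): affected rules were E → P X1 P X2.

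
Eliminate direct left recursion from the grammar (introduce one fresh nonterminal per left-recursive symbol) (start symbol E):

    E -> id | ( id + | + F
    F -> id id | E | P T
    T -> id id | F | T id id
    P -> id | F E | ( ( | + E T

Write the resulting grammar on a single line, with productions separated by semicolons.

E -> id | ( id + | + F; F -> id id | E | P T; T -> id id T' | F T'; P -> id | F E | ( ( | + E T; T' -> id id T' | ε

Left recursion appears on T.
For T: α = {id id}, β = {id id, F}. Rewrite as T → β T' and T' → α T' | ε.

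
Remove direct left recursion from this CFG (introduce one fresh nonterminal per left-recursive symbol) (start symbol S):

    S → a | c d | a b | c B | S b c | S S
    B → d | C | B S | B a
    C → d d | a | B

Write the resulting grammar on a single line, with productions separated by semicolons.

S, B are directly left-recursive.
For S: α = {b c, S}, β = {a, c d, a b, c B}. Rewrite as S → β S' and S' → α S' | ε.
For B: α = {S, a}, β = {d, C}. Rewrite as B → β B' and B' → α B' | ε.

S → a S' | c d S' | a b S' | c B S'; B → d B' | C B'; C → d d | a | B; S' → b c S' | S S' | ε; B' → S B' | a B' | ε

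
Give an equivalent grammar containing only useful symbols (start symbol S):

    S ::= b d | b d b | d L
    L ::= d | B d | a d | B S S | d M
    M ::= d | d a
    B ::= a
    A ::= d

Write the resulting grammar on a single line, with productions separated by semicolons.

S ::= b d | b d b | d L; L ::= d | B d | a d | B S S | d M; M ::= d | d a; B ::= a

Generating nonterminals: {A, B, L, M, S}.
Reachable from S after that: {B, L, M, S}.
Removed useless symbols: {A} and every production mentioning them.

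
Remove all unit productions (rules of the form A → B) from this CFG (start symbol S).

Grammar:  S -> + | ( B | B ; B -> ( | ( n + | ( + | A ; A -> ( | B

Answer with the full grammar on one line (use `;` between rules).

Unit pairs: A ⇒* {B}; B ⇒* {A}; S ⇒* {A, B}.
For each unit pair (A, B), copy every non-unit production of B to A, then drop all unit productions.

S -> ( | ( n + | ( + | + | ( B; B -> ( | ( n + | ( +; A -> ( | ( n + | ( +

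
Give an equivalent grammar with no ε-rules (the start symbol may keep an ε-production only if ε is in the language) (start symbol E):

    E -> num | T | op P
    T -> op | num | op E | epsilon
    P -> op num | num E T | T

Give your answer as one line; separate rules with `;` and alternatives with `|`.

The nullable symbols are {E, P, T}.
ε ∈ L(G) since E is nullable, so keep E → ε.
Add the nullable-subset variants: E → op P gives op P | op. P → num E T gives num E T | num E | num T | num.

E -> num | T | op P | op | ε; T -> op | num | op E; P -> op num | num E T | num E | num T | num | T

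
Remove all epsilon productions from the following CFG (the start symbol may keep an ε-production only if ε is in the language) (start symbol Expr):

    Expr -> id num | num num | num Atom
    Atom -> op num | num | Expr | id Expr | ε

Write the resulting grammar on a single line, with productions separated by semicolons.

Expr -> id num | num num | num Atom | num; Atom -> op num | num | Expr | id Expr

Nullable set = {Atom}.
ε ∉ L(G), so no ε-production is kept.
Expand every rule over subsets of its nullable positions: Expr → num Atom gives num Atom | num.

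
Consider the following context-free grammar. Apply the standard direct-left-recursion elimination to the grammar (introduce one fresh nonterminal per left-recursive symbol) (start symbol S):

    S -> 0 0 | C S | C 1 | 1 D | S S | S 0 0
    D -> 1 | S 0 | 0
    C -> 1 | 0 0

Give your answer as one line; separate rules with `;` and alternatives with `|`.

S -> 0 0 S' | C S S' | C 1 S' | 1 D S'; D -> 1 | S 0 | 0; C -> 1 | 0 0; S' -> S S' | 0 0 S' | eps

Directly left-recursive nonterminal: S.
For S: α = {S, 0 0}, β = {0 0, C S, C 1, 1 D}. Rewrite as S → β S' and S' → α S' | ε.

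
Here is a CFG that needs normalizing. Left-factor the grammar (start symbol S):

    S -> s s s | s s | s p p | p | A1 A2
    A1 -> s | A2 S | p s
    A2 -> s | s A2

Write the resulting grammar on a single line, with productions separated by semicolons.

S has alternatives sharing prefix 's': factor to S → s S' with S' → s s | s | p p.
A2 has alternatives sharing prefix 's': factor to A2 → s A2' with A2' → ε | A2.
S' has alternatives sharing prefix 's': factor to S' → s S'' with S'' → s | ε.

S -> p | A1 A2 | s S'; A1 -> s | A2 S | p s; A2 -> s A2'; S' -> p p | s S''; A2' -> epsilon | A2; S'' -> s | epsilon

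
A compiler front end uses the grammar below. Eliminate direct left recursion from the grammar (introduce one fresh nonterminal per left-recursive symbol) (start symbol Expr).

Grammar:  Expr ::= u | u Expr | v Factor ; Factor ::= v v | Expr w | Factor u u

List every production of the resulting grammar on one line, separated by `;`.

Factor is directly left-recursive.
For Factor: α = {u u}, β = {v v, Expr w}. Rewrite as Factor → β Factor1 and Factor1 → α Factor1 | ε.

Expr ::= u | u Expr | v Factor; Factor ::= v v Factor1 | Expr w Factor1; Factor1 ::= u u Factor1 | ε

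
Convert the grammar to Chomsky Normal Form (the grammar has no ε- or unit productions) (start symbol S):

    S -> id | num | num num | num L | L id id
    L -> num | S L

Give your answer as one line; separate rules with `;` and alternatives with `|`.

Introduce a nonterminal for each terminal appearing in a rule of length ≥ 2: X1 → num, X2 → id.
Binarize each right-hand side of length ≥ 3 by chaining fresh nonterminals (Y1, Y2, …): affected rules were S → L X2 X2.

S -> id | num | X1 X1 | X1 L | L Y1; L -> num | S L; X1 -> num; X2 -> id; Y1 -> X2 X2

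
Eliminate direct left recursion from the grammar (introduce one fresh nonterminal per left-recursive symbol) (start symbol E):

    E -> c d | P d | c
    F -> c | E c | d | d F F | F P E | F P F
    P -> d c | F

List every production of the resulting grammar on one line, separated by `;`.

F is directly left-recursive.
For F: α = {P E, P F}, β = {c, E c, d, d F F}. Rewrite as F → β F' and F' → α F' | ε.

E -> c d | P d | c; F -> c F' | E c F' | d F' | d F F F'; P -> d c | F; F' -> P E F' | P F F' | eps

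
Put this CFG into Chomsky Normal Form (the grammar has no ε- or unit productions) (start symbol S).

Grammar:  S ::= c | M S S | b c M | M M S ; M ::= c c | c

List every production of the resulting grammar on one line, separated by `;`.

S ::= c | M Y1 | X1 Y2 | M Y3; M ::= X2 X2 | c; X1 ::= b; X2 ::= c; Y1 ::= S S; Y2 ::= X2 M; Y3 ::= M S

Introduce a nonterminal for each terminal appearing in a rule of length ≥ 2: X1 → b, X2 → c.
Binarize each right-hand side of length ≥ 3 by chaining fresh nonterminals (Y1, Y2, …): affected rules were S → M S S; S → X1 X2 M; S → M M S.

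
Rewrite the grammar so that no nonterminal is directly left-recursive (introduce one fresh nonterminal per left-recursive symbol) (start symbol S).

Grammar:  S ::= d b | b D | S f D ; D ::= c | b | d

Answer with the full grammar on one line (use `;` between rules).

Left recursion appears on S.
For S: α = {f D}, β = {d b, b D}. Rewrite as S → β S' and S' → α S' | ε.

S ::= d b S' | b D S'; D ::= c | b | d; S' ::= f D S' | ε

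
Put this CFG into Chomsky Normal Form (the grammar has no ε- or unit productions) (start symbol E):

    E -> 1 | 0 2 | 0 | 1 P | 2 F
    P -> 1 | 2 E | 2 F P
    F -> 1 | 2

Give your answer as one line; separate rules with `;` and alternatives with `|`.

E -> 1 | X1 X2 | 0 | X3 P | X2 F; P -> 1 | X2 E | X2 Y1; F -> 1 | 2; X1 -> 0; X2 -> 2; X3 -> 1; Y1 -> F P

Introduce a nonterminal for each terminal appearing in a rule of length ≥ 2: X1 → 0, X2 → 2, X3 → 1.
Binarize each right-hand side of length ≥ 3 by chaining fresh nonterminals (Y1, Y2, …): affected rules were P → X2 F P.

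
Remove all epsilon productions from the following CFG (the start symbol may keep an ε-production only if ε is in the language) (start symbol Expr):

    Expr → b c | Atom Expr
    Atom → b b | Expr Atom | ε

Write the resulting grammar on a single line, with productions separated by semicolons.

Expr → b c | Atom Expr; Atom → b b | Expr Atom | Expr

The nullable symbols are {Atom}.
ε ∉ L(G), so no ε-production is kept.
Expand every rule over subsets of its nullable positions: Atom → Expr Atom gives Expr Atom | Expr.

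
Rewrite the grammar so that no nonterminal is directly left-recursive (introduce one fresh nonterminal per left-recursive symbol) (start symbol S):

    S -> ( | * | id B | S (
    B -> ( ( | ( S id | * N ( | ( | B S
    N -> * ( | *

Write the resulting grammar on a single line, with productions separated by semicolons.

S -> ( S' | * S' | id B S'; B -> ( ( B' | ( S id B' | * N ( B' | ( B'; N -> * ( | *; S' -> ( S' | eps; B' -> S B' | eps

S, B are directly left-recursive.
For S: α = {(}, β = {(, *, id B}. Rewrite as S → β S' and S' → α S' | ε.
For B: α = {S}, β = {( (, ( S id, * N (, (}. Rewrite as B → β B' and B' → α B' | ε.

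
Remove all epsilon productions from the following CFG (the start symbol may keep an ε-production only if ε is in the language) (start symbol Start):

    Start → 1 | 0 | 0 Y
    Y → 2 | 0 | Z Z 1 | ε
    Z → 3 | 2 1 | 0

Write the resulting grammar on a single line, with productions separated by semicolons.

Start → 1 | 0 | 0 Y; Y → 2 | 0 | Z Z 1; Z → 3 | 2 1 | 0

The nullable symbols are {Y}.
ε ∉ L(G), so no ε-production is kept.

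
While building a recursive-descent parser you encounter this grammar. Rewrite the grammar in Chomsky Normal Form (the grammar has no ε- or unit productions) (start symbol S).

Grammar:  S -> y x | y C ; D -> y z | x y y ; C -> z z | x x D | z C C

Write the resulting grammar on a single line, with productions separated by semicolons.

Introduce a nonterminal for each terminal appearing in a rule of length ≥ 2: X1 → y, X2 → x, X3 → z.
Binarize each right-hand side of length ≥ 3 by chaining fresh nonterminals (Y1, Y2, …): affected rules were D → X2 X1 X1; C → X2 X2 D; C → X3 C C.

S -> X1 X2 | X1 C; D -> X1 X3 | X2 Y1; C -> X3 X3 | X2 Y2 | X3 Y3; X1 -> y; X2 -> x; X3 -> z; Y1 -> X1 X1; Y2 -> X2 D; Y3 -> C C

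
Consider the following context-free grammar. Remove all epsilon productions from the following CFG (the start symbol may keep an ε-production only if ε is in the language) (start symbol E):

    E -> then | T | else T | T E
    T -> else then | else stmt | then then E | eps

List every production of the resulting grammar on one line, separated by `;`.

E -> then | T | else T | else | T E | eps; T -> else then | else stmt | then then E | then then

The nullable symbols are {E, T}.
ε ∈ L(G) since E is nullable, so keep E → ε.
Expand every rule over subsets of its nullable positions: E → else T gives else T | else. T → then then E gives then then E | then then.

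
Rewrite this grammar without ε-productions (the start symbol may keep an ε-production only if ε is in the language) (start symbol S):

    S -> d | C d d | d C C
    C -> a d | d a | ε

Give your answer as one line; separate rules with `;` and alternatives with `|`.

Nullable nonterminals: {C}.
ε ∉ L(G), so no ε-production is kept.
Add the nullable-subset variants: S → C d d gives C d d | d d. S → d C C gives d C C | d C.

S -> d | C d d | d d | d C C | d C; C -> a d | d a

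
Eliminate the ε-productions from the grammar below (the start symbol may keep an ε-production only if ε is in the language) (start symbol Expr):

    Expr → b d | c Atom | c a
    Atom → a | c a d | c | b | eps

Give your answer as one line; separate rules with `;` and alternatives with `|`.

Nullable set = {Atom}.
ε ∉ L(G), so no ε-production is kept.
Add the nullable-subset variants: Expr → c Atom gives c Atom | c.

Expr → b d | c Atom | c | c a; Atom → a | c a d | c | b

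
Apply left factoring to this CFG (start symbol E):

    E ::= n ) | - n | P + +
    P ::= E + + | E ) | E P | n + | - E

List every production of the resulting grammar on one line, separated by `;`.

P has alternatives sharing prefix 'E': factor to P → E P' with P' → + + | ) | P.

E ::= n ) | - n | P + +; P ::= n + | - E | E P'; P' ::= + + | ) | P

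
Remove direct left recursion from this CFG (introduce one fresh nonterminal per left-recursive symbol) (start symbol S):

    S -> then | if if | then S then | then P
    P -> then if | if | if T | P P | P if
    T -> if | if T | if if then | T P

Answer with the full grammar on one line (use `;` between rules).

S -> then | if if | then S then | then P; P -> then if P' | if P' | if T P'; T -> if T' | if T T' | if if then T'; P' -> P P' | if P' | ε; T' -> P T' | ε

Directly left-recursive nonterminals: P, T.
For P: α = {P, if}, β = {then if, if, if T}. Rewrite as P → β P' and P' → α P' | ε.
For T: α = {P}, β = {if, if T, if if then}. Rewrite as T → β T' and T' → α T' | ε.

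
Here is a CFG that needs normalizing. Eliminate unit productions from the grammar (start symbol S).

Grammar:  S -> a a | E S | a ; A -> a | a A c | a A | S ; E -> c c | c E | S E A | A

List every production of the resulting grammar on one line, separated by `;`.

Unit pairs: A ⇒* {S}; E ⇒* {A, S}.
Replace each nonterminal's rules with the union of the non-unit rules of every nonterminal it unit-derives.

S -> a a | E S | a; A -> a a | E S | a | a A c | a A; E -> c c | c E | S E A | a a | E S | a | a A c | a A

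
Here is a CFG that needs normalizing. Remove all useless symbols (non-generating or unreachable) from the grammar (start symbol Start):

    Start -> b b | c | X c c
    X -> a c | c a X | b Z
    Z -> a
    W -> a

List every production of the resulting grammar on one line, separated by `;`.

Generating nonterminals: {Start, W, X, Z}.
Reachable from Start after that: {Start, X, Z}.
Removed useless symbols: {W} and every production mentioning them.

Start -> b b | c | X c c; X -> a c | c a X | b Z; Z -> a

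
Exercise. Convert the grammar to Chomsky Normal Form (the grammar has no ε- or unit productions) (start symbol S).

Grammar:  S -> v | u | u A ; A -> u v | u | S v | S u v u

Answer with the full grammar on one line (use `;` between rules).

Introduce a nonterminal for each terminal appearing in a rule of length ≥ 2: X1 → u, X2 → v.
Binarize each right-hand side of length ≥ 3 by chaining fresh nonterminals (Y1, Y2, …): affected rules were A → S X1 X2 X1.

S -> v | u | X1 A; A -> X1 X2 | u | S X2 | S Y1; X1 -> u; X2 -> v; Y1 -> X1 Y2; Y2 -> X2 X1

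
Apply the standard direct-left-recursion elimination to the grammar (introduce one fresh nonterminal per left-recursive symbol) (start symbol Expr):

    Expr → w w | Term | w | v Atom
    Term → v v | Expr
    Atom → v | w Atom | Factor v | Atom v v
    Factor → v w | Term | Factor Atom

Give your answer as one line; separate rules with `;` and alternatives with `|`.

Expr → w w | Term | w | v Atom; Term → v v | Expr; Atom → v Atom1 | w Atom Atom1 | Factor v Atom1; Factor → v w Factor1 | Term Factor1; Atom1 → v v Atom1 | ε; Factor1 → Atom Factor1 | ε

Atom, Factor are directly left-recursive.
For Atom: α = {v v}, β = {v, w Atom, Factor v}. Rewrite as Atom → β Atom1 and Atom1 → α Atom1 | ε.
For Factor: α = {Atom}, β = {v w, Term}. Rewrite as Factor → β Factor1 and Factor1 → α Factor1 | ε.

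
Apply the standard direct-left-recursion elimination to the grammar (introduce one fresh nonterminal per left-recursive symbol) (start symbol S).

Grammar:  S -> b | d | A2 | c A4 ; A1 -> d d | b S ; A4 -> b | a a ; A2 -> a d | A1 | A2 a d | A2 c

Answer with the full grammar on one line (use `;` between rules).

Directly left-recursive nonterminal: A2.
For A2: α = {a d, c}, β = {a d, A1}. Rewrite as A2 → β A2' and A2' → α A2' | ε.

S -> b | d | A2 | c A4; A1 -> d d | b S; A4 -> b | a a; A2 -> a d A2' | A1 A2'; A2' -> a d A2' | c A2' | ε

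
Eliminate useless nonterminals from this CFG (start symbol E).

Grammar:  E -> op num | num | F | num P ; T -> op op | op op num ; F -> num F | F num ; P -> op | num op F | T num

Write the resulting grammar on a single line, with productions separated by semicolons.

E -> op num | num | num P; T -> op op | op op num; P -> op | T num

Generating nonterminals: {E, P, T}.
Reachable from E after that: {E, P, T}.
Removed useless symbols: {F} and every production mentioning them.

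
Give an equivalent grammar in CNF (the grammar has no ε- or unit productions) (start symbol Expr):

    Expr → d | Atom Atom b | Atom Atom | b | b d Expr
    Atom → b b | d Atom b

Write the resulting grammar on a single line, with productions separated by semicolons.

Introduce a nonterminal for each terminal appearing in a rule of length ≥ 2: X1 → b, X2 → d.
Binarize each right-hand side of length ≥ 3 by chaining fresh nonterminals (Y1, Y2, …): affected rules were Expr → Atom Atom X1; Expr → X1 X2 Expr; Atom → X2 Atom X1.

Expr → d | Atom Y1 | Atom Atom | b | X1 Y2; Atom → X1 X1 | X2 Y3; X1 → b; X2 → d; Y1 → Atom X1; Y2 → X2 Expr; Y3 → Atom X1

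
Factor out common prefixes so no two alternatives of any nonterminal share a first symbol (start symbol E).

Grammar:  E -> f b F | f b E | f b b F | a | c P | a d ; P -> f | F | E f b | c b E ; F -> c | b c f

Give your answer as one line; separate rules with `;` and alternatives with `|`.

E has alternatives sharing prefix 'f b': factor to E → f b E' with E' → F | E | b F.
E has alternatives sharing prefix 'a': factor to E → a E'' with E'' → ε | d.

E -> c P | f b E' | a E''; P -> f | F | E f b | c b E; F -> c | b c f; E' -> F | E | b F; E'' -> ε | d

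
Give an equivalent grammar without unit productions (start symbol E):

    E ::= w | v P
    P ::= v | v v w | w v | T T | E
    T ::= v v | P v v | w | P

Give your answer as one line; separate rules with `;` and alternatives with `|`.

E ::= w | v P; P ::= w | v P | v | v v w | w v | T T; T ::= w | v P | v | v v w | w v | T T | v v | P v v

Unit pairs: P ⇒* {E}; T ⇒* {E, P}.
For each unit pair (A, B), copy every non-unit production of B to A, then drop all unit productions.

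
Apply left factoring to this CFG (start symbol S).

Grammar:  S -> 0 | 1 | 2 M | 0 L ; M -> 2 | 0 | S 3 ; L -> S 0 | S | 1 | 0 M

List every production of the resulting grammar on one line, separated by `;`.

S -> 1 | 2 M | 0 S'; M -> 2 | 0 | S 3; L -> 1 | 0 M | S L'; S' -> ε | L; L' -> 0 | ε

S has alternatives sharing prefix '0': factor to S → 0 S' with S' → ε | L.
L has alternatives sharing prefix 'S': factor to L → S L' with L' → 0 | ε.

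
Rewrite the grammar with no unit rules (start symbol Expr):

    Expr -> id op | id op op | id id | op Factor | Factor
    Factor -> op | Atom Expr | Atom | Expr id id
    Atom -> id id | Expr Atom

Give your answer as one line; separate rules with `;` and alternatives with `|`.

Expr -> id id | Expr Atom | op | Atom Expr | Expr id id | id op | id op op | op Factor; Factor -> id id | Expr Atom | op | Atom Expr | Expr id id; Atom -> id id | Expr Atom

Unit pairs: Expr ⇒* {Atom, Factor}; Factor ⇒* {Atom}.
Replace each nonterminal's rules with the union of the non-unit rules of every nonterminal it unit-derives.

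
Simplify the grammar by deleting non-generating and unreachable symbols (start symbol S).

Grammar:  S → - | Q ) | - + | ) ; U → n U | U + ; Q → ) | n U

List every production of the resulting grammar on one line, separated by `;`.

Generating nonterminals: {Q, S}.
Reachable from S after that: {Q, S}.
Removed useless symbols: {U} and every production mentioning them.

S → - | Q ) | - + | ); Q → )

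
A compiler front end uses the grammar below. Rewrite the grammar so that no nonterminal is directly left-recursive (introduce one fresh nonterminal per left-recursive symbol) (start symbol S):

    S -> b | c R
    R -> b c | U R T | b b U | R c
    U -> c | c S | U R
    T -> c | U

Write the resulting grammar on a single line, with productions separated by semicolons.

S -> b | c R; R -> b c R' | U R T R' | b b U R'; U -> c U' | c S U'; T -> c | U; R' -> c R' | ε; U' -> R U' | ε

R, U are directly left-recursive.
For R: α = {c}, β = {b c, U R T, b b U}. Rewrite as R → β R' and R' → α R' | ε.
For U: α = {R}, β = {c, c S}. Rewrite as U → β U' and U' → α U' | ε.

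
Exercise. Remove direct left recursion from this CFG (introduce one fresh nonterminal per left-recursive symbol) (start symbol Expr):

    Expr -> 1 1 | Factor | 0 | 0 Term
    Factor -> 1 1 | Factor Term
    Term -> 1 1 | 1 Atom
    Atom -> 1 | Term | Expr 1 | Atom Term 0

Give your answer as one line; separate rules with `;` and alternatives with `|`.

Expr -> 1 1 | Factor | 0 | 0 Term; Factor -> 1 1 Factor1; Term -> 1 1 | 1 Atom; Atom -> 1 Atom1 | Term Atom1 | Expr 1 Atom1; Factor1 -> Term Factor1 | eps; Atom1 -> Term 0 Atom1 | eps

Left recursion appears on Factor, Atom.
For Factor: α = {Term}, β = {1 1}. Rewrite as Factor → β Factor1 and Factor1 → α Factor1 | ε.
For Atom: α = {Term 0}, β = {1, Term, Expr 1}. Rewrite as Atom → β Atom1 and Atom1 → α Atom1 | ε.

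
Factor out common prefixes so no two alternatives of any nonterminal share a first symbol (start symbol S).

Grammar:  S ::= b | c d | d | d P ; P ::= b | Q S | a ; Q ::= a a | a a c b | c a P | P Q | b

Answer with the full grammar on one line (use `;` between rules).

S ::= b | c d | d S'; P ::= b | Q S | a; Q ::= c a P | P Q | b | a a Q'; S' ::= ε | P; Q' ::= ε | c b

S has alternatives sharing prefix 'd': factor to S → d S' with S' → ε | P.
Q has alternatives sharing prefix 'a a': factor to Q → a a Q' with Q' → ε | c b.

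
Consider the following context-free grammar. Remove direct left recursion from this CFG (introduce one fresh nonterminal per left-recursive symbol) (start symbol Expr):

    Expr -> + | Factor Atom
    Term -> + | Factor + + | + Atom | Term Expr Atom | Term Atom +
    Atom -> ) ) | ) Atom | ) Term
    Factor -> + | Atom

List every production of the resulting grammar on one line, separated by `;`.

Directly left-recursive nonterminal: Term.
For Term: α = {Expr Atom, Atom +}, β = {+, Factor + +, + Atom}. Rewrite as Term → β Term1 and Term1 → α Term1 | ε.

Expr -> + | Factor Atom; Term -> + Term1 | Factor + + Term1 | + Atom Term1; Atom -> ) ) | ) Atom | ) Term; Factor -> + | Atom; Term1 -> Expr Atom Term1 | Atom + Term1 | epsilon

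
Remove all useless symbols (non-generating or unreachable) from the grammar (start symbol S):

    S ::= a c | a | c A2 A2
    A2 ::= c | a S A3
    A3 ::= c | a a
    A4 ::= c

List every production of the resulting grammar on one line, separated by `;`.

Generating nonterminals: {A2, A3, A4, S}.
Reachable from S after that: {A2, A3, S}.
Removed useless symbols: {A4} and every production mentioning them.

S ::= a c | a | c A2 A2; A2 ::= c | a S A3; A3 ::= c | a a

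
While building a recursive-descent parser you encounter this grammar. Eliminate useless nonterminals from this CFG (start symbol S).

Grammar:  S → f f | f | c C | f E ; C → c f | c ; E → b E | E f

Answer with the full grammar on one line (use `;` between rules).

Generating nonterminals: {C, S}.
Reachable from S after that: {C, S}.
Removed useless symbols: {E} and every production mentioning them.

S → f f | f | c C; C → c f | c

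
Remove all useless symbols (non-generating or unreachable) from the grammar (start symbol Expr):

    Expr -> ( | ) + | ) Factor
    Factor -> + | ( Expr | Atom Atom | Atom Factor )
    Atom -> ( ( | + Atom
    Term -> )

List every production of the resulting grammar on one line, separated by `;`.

Generating nonterminals: {Atom, Expr, Factor, Term}.
Reachable from Expr after that: {Atom, Expr, Factor}.
Removed useless symbols: {Term} and every production mentioning them.

Expr -> ( | ) + | ) Factor; Factor -> + | ( Expr | Atom Atom | Atom Factor ); Atom -> ( ( | + Atom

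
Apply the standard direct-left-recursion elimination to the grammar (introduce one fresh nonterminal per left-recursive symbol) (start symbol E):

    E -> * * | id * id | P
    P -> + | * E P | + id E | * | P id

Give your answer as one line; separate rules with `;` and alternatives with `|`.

E -> * * | id * id | P; P -> + P' | * E P P' | + id E P' | * P'; P' -> id P' | ε

Directly left-recursive nonterminal: P.
For P: α = {id}, β = {+, * E P, + id E, *}. Rewrite as P → β P' and P' → α P' | ε.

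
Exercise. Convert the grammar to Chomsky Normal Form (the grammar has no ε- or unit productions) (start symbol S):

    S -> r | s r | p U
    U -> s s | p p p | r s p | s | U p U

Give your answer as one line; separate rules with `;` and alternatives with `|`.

S -> r | X1 X2 | X3 U; U -> X1 X1 | X3 Y1 | X2 Y2 | s | U Y3; X1 -> s; X2 -> r; X3 -> p; Y1 -> X3 X3; Y2 -> X1 X3; Y3 -> X3 U

Introduce a nonterminal for each terminal appearing in a rule of length ≥ 2: X1 → s, X2 → r, X3 → p.
Binarize each right-hand side of length ≥ 3 by chaining fresh nonterminals (Y1, Y2, …): affected rules were U → X3 X3 X3; U → X2 X1 X3; U → U X3 U.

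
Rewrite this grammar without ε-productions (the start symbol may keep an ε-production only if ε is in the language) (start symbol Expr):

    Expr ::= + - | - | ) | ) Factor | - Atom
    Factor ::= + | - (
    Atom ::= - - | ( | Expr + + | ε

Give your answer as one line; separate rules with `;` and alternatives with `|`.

Nullable nonterminals: {Atom}.
ε ∉ L(G), so no ε-production is kept.

Expr ::= + - | - | ) | ) Factor | - Atom; Factor ::= + | - (; Atom ::= - - | ( | Expr + +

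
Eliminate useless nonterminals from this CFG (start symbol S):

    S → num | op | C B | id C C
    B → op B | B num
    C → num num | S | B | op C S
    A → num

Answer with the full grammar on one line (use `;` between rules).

Generating nonterminals: {A, C, S}.
Reachable from S after that: {C, S}.
Removed useless symbols: {A, B} and every production mentioning them.

S → num | op | id C C; C → num num | S | op C S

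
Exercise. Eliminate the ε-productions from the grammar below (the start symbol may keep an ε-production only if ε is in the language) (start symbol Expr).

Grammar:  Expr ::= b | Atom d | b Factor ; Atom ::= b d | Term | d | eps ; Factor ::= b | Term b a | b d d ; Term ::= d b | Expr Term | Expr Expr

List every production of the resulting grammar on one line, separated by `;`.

Expr ::= b | Atom d | d | b Factor; Atom ::= b d | Term | d; Factor ::= b | Term b a | b d d; Term ::= d b | Expr Term | Expr Expr

Nullable nonterminals: {Atom}.
ε ∉ L(G), so no ε-production is kept.
Add the nullable-subset variants: Expr → Atom d gives Atom d | d.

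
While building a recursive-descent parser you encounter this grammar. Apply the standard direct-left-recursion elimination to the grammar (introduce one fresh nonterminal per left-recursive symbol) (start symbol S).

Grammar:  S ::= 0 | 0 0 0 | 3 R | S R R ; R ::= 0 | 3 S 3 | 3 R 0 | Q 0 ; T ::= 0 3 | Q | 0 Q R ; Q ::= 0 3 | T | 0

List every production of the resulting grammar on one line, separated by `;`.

S ::= 0 S' | 0 0 0 S' | 3 R S'; R ::= 0 | 3 S 3 | 3 R 0 | Q 0; T ::= 0 3 | Q | 0 Q R; Q ::= 0 3 | T | 0; S' ::= R R S' | ε

S is directly left-recursive.
For S: α = {R R}, β = {0, 0 0 0, 3 R}. Rewrite as S → β S' and S' → α S' | ε.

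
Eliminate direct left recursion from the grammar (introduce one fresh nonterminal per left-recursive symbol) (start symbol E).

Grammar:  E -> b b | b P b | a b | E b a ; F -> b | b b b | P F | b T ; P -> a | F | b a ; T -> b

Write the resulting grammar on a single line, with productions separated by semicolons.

E -> b b E' | b P b E' | a b E'; F -> b | b b b | P F | b T; P -> a | F | b a; T -> b; E' -> b a E' | ε

Left recursion appears on E.
For E: α = {b a}, β = {b b, b P b, a b}. Rewrite as E → β E' and E' → α E' | ε.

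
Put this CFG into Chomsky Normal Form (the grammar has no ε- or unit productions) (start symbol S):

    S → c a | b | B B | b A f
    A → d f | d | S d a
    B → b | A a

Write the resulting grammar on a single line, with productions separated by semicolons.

Introduce a nonterminal for each terminal appearing in a rule of length ≥ 2: X1 → c, X2 → a, X3 → b, X4 → f, X5 → d.
Binarize each right-hand side of length ≥ 3 by chaining fresh nonterminals (Y1, Y2, …): affected rules were S → X3 A X4; A → S X5 X2.

S → X1 X2 | b | B B | X3 Y1; A → X5 X4 | d | S Y2; B → b | A X2; X1 → c; X2 → a; X3 → b; X4 → f; X5 → d; Y1 → A X4; Y2 → X5 X2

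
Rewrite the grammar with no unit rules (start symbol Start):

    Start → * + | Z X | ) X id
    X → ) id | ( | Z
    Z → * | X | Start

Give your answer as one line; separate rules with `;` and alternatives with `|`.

Start → * + | Z X | ) X id; X → * | * + | Z X | ) X id | ) id | (; Z → * | * + | Z X | ) X id | ) id | (

Unit pairs: X ⇒* {Start, Z}; Z ⇒* {Start, X}.
For each unit pair (A, B), copy every non-unit production of B to A, then drop all unit productions.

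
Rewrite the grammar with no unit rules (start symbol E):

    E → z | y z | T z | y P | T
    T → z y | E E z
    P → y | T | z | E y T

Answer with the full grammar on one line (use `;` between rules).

Unit pairs: E ⇒* {T}; P ⇒* {T}.
For each unit pair (A, B), copy every non-unit production of B to A, then drop all unit productions.

E → z | y z | T z | y P | z y | E E z; T → z y | E E z; P → y | z | E y T | z y | E E z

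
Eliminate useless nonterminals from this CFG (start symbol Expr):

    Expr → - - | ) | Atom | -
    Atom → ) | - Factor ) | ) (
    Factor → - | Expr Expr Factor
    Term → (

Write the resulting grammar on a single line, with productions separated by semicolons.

Expr → - - | ) | Atom | -; Atom → ) | - Factor ) | ) (; Factor → - | Expr Expr Factor

Generating nonterminals: {Atom, Expr, Factor, Term}.
Reachable from Expr after that: {Atom, Expr, Factor}.
Removed useless symbols: {Term} and every production mentioning them.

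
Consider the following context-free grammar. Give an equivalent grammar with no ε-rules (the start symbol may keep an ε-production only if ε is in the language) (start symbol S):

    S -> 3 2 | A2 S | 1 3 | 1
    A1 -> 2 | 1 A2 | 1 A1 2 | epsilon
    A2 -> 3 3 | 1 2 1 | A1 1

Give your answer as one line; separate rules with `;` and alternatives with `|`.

Nullable set = {A1}.
ε ∉ L(G), so no ε-production is kept.
For each production, add variants omitting each subset of nullable occurrences: A1 → 1 A1 2 gives 1 A1 2 | 1 2. A2 → A1 1 gives A1 1 | 1.

S -> 3 2 | A2 S | 1 3 | 1; A1 -> 2 | 1 A2 | 1 A1 2 | 1 2; A2 -> 3 3 | 1 2 1 | A1 1 | 1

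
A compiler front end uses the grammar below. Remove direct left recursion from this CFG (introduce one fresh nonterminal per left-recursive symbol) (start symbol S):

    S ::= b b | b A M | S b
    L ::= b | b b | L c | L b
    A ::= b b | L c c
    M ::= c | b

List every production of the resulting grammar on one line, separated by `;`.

S ::= b b S' | b A M S'; L ::= b L' | b b L'; A ::= b b | L c c; M ::= c | b; S' ::= b S' | ε; L' ::= c L' | b L' | ε

Directly left-recursive nonterminals: S, L.
For S: α = {b}, β = {b b, b A M}. Rewrite as S → β S' and S' → α S' | ε.
For L: α = {c, b}, β = {b, b b}. Rewrite as L → β L' and L' → α L' | ε.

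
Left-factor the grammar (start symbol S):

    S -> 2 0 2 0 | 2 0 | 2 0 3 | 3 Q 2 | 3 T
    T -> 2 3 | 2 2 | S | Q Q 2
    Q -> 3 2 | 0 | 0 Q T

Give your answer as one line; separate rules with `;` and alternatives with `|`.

S has alternatives sharing prefix '2 0': factor to S → 2 0 S' with S' → 2 0 | ε | 3.
S has alternatives sharing prefix '3': factor to S → 3 S'' with S'' → Q 2 | T.
T has alternatives sharing prefix '2': factor to T → 2 T' with T' → 3 | 2.
Q has alternatives sharing prefix '0': factor to Q → 0 Q' with Q' → ε | Q T.

S -> 2 0 S' | 3 S''; T -> S | Q Q 2 | 2 T'; Q -> 3 2 | 0 Q'; S' -> 2 0 | ε | 3; S'' -> Q 2 | T; T' -> 3 | 2; Q' -> ε | Q T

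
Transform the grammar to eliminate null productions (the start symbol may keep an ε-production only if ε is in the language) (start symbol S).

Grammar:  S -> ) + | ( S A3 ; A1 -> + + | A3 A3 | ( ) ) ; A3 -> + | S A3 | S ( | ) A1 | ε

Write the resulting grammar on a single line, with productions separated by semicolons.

The nullable symbols are {A1, A3}.
ε ∉ L(G), so no ε-production is kept.
Add the nullable-subset variants: S → ( S A3 gives ( S A3 | ( S. A1 → A3 A3 gives A3 A3 | A3. A3 → S A3 gives S A3 | S. A3 → ) A1 gives ) A1 | ).

S -> ) + | ( S A3 | ( S; A1 -> + + | A3 A3 | A3 | ( ) ); A3 -> + | S A3 | S | S ( | ) A1 | )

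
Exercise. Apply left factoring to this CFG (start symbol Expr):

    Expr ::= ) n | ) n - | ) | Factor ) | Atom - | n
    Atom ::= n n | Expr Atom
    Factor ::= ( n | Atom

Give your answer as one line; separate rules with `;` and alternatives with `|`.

Expr has alternatives sharing prefix ')': factor to Expr → ) Expr1 with Expr1 → n | n - | ε.
Expr1 has alternatives sharing prefix 'n': factor to Expr1 → n Expr11 with Expr11 → ε | -.

Expr ::= Factor ) | Atom - | n | ) Expr1; Atom ::= n n | Expr Atom; Factor ::= ( n | Atom; Expr1 ::= ε | n Expr11; Expr11 ::= ε | -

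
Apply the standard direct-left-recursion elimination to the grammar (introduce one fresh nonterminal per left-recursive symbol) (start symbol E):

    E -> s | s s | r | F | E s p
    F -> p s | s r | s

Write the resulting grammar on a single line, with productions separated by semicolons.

E -> s E' | s s E' | r E' | F E'; F -> p s | s r | s; E' -> s p E' | ε

E is directly left-recursive.
For E: α = {s p}, β = {s, s s, r, F}. Rewrite as E → β E' and E' → α E' | ε.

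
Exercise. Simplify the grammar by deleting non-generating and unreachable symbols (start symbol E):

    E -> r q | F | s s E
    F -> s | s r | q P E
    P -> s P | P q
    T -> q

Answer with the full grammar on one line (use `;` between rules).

Generating nonterminals: {E, F, T}.
Reachable from E after that: {E, F}.
Removed useless symbols: {P, T} and every production mentioning them.

E -> r q | F | s s E; F -> s | s r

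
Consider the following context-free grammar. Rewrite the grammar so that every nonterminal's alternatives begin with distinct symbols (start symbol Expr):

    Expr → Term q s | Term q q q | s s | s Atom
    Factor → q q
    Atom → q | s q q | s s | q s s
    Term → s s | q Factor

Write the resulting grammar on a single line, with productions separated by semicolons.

Expr has alternatives sharing prefix 'Term q': factor to Expr → Term q Expr1 with Expr1 → s | q q.
Expr has alternatives sharing prefix 's': factor to Expr → s Expr2 with Expr2 → s | Atom.
Atom has alternatives sharing prefix 'q': factor to Atom → q Atom1 with Atom1 → ε | s s.
Atom has alternatives sharing prefix 's': factor to Atom → s Atom2 with Atom2 → q q | s.

Expr → Term q Expr1 | s Expr2; Factor → q q; Atom → q Atom1 | s Atom2; Term → s s | q Factor; Expr1 → s | q q; Expr2 → s | Atom; Atom1 → ε | s s; Atom2 → q q | s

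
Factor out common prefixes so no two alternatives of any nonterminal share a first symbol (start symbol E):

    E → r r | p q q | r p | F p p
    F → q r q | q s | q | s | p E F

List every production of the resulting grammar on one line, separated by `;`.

E has alternatives sharing prefix 'r': factor to E → r E' with E' → r | p.
F has alternatives sharing prefix 'q': factor to F → q F' with F' → r q | s | ε.

E → p q q | F p p | r E'; F → s | p E F | q F'; E' → r | p; F' → r q | s | ε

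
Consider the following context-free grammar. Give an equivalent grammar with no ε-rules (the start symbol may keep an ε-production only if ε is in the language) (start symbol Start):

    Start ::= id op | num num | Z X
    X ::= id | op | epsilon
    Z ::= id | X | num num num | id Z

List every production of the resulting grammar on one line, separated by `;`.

The nullable symbols are {Start, X, Z}.
ε ∈ L(G) since Start is nullable, so keep Start → ε.
For each production, add variants omitting each subset of nullable occurrences: Start → Z X gives Z X | Z | X.

Start ::= id op | num num | Z X | Z | X | ε; X ::= id | op; Z ::= id | X | num num num | id Z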